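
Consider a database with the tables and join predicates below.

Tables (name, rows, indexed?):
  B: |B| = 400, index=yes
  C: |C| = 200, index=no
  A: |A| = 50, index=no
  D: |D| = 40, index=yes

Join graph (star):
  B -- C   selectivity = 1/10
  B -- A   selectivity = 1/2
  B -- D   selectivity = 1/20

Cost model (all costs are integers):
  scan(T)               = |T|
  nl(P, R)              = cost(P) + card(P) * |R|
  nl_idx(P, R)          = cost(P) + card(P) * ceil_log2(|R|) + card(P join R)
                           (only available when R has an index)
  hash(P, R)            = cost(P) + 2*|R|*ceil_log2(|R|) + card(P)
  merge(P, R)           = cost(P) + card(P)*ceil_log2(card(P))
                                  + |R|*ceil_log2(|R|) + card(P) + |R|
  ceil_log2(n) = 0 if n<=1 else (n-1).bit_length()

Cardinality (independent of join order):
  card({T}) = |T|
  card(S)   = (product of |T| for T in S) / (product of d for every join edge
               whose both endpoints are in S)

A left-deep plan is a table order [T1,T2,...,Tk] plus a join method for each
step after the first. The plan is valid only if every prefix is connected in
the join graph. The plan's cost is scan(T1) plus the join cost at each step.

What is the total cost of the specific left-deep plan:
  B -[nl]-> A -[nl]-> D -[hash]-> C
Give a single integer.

step 1: scan B: cost=400, card=400
step 2: join A via nl
    card(P join A) = 400*50/(2) = 10000
    cost = 400 + 400*50 = 20400
step 3: join D via nl
    card(P join D) = 10000*40/(20) = 20000
    cost = 20400 + 10000*40 = 420400
step 4: join C via hash
    card(P join C) = 20000*200/(10) = 400000
    cost = 420400 + 2*200*8 + 20000 = 443600

443600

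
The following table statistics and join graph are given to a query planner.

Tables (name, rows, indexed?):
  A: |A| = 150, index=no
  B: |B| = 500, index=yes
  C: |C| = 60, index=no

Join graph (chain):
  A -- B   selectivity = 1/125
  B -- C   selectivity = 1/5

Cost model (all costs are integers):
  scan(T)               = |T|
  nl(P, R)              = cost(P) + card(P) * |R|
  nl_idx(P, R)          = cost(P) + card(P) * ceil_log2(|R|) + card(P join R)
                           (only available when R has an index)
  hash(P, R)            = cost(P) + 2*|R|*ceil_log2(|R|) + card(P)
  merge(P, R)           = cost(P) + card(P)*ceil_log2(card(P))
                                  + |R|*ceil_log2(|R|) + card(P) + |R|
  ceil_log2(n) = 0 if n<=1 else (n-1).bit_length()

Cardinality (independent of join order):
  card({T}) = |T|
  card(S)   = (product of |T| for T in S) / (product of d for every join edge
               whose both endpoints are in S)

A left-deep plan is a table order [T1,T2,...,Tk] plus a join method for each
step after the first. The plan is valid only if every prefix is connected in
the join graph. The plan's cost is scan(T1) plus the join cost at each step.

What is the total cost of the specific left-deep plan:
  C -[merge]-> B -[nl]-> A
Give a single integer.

905480

step 1: scan C: cost=60, card=60
step 2: join B via merge
    card(P join B) = 60*500/(5) = 6000
    cost = 60 + 60*6 + 500*9 + 60 + 500 = 5480
step 3: join A via nl
    card(P join A) = 6000*150/(125) = 7200
    cost = 5480 + 6000*150 = 905480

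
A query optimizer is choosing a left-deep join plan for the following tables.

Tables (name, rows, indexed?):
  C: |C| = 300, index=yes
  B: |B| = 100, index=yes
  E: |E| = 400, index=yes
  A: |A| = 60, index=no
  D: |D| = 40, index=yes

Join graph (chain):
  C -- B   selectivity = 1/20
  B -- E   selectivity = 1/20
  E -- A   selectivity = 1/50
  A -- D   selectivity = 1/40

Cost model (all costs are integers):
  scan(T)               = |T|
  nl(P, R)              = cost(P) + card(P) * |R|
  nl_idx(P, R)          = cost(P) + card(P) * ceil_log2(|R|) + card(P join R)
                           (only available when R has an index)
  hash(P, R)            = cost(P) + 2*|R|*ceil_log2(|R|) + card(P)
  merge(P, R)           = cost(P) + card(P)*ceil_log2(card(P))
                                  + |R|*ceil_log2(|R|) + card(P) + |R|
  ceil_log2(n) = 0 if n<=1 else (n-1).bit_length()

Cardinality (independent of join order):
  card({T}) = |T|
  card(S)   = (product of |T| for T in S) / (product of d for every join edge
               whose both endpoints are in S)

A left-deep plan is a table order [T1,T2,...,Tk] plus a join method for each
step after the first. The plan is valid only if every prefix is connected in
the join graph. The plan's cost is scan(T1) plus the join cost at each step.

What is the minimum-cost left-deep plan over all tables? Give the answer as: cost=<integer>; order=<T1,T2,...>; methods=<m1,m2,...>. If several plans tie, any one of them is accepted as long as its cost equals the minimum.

Selinger DP (subsets sized 1..n):
  {C}: scan cost=300, card=300
  {B}: scan cost=100, card=100
  {E}: scan cost=400, card=400
  {A}: scan cost=60, card=60
  {D}: scan cost=40, card=40
  {BC}: card=1500; try (B,hash)→2000, (C,nl_idx)→2500, (C,merge)→3900, (B,nl_idx)→3900, (B,merge)→4100, (C,hash)→5600 …(+2); best=2000 via (B,hash)
  {BE}: card=2000; try (B,hash)→2200, (E,nl_idx)→3000, (E,merge)→4900, (B,merge)→5200, (B,nl_idx)→5200, (E,hash)→7400 …(+2); best=2200 via (B,hash)
  {AE}: card=480; try (E,nl_idx)→1080, (A,hash)→1520, (E,merge)→4480, (A,merge)→4820, (E,hash)→7320, (E,nl)→24060 …(+1); best=1080 via (E,nl_idx)
  {AD}: card=60; try (D,nl_idx)→480, (D,hash)→600, (A,merge)→740, (D,merge)→760, (A,hash)→800, (A,nl)→2440 …(+1); best=480 via (D,nl_idx)
  {BCE}: card=30000; try (C,hash)→9600, (E,hash)→10700, (E,merge)→24000, (C,merge)→29200, (E,nl_idx)→45500, (C,nl_idx)→50200 …(+2); best=9600 via (C,hash)
  {ABE}: card=2400; try (B,hash)→2960, (A,hash)→4920, (B,merge)→6680, (B,nl_idx)→6840, (A,merge)→26620, (B,nl)→49080 …(+1); best=2960 via (B,hash)
  {ADE}: card=480; try (E,nl_idx)→1500, (D,hash)→2040, (D,nl_idx)→4440, (E,merge)→4900, (D,merge)→6160, (E,hash)→7740 …(+2); best=1500 via (E,nl_idx)
  {ABCE}: card=36000; try (C,hash)→10760, (C,merge)→37160, (A,hash)→40320, (C,nl_idx)→60560, (A,merge)→490020, (C,nl)→722960 …(+1); best=10760 via (C,hash)
  {ABDE}: card=2400; try (B,hash)→3380, (D,hash)→5840, (B,merge)→7100, (B,nl_idx)→7260, (D,nl_idx)→19760, (D,merge)→34440 …(+2); best=3380 via (B,hash)
  {ABCDE}: card=36000; try (C,hash)→11180, (C,merge)→37580, (D,hash)→47240, (C,nl_idx)→60980, (D,nl_idx)→262760, (D,merge)→623040 …(+2); best=11180 via (C,hash)

cost=11180; order=A,D,E,B,C; methods=nl_idx,nl_idx,hash,hash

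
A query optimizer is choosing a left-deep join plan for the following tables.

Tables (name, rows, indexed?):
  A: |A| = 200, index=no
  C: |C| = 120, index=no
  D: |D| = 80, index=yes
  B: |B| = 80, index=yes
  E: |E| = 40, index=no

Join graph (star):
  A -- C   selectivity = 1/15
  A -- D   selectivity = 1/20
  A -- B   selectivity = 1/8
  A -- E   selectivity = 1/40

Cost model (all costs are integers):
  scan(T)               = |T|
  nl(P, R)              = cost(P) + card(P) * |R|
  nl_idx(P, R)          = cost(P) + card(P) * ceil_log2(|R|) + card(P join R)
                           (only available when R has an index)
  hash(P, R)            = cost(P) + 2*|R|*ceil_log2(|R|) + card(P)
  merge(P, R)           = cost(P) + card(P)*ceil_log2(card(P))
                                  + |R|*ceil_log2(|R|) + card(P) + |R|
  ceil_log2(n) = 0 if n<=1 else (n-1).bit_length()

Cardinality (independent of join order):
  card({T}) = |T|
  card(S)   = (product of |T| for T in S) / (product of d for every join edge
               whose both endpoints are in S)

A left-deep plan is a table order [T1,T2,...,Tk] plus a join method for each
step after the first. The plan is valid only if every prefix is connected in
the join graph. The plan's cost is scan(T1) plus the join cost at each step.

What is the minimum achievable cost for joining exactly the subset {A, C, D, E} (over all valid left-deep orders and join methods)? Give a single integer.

Selinger DP over subsets of {A,C,D,E}:
  {A}: scan cost=200, card=200
  {C}: scan cost=120, card=120
  {D}: scan cost=80, card=80
  {E}: scan cost=40, card=40
  {AC}: card=1600; try (C,hash)→2080, (A,merge)→2880, (C,merge)→2960, (A,hash)→3440, (A,nl)→24120, (C,nl)→24200; best=2080 via (C,hash)
  {AD}: card=800; try (D,hash)→1520, (D,nl_idx)→2400, (A,merge)→2520, (D,merge)→2640, (A,hash)→3360, (A,nl)→16080 …(+1); best=1520 via (D,hash)
  {AE}: card=200; try (E,hash)→880, (A,merge)→2120, (E,merge)→2280, (A,hash)→3280, (A,nl)→8040, (E,nl)→8200; best=880 via (E,hash)
  {ACD}: card=6400; try (C,hash)→4000, (D,hash)→4800, (C,merge)→11280, (D,nl_idx)→19680, (D,merge)→21920, (C,nl)→97520 …(+1); best=4000 via (C,hash)
  {ACE}: card=1600; try (C,hash)→2760, (C,merge)→3640, (E,hash)→4160, (E,merge)→21560, (C,nl)→24880, (E,nl)→66080; best=2760 via (C,hash)
  {ADE}: card=800; try (D,hash)→2200, (E,hash)→2800, (D,nl_idx)→3080, (D,merge)→3320, (E,merge)→10600, (D,nl)→16880 …(+1); best=2200 via (D,hash)
  {ACDE}: card=6400; try (C,hash)→4680, (D,hash)→5480, (E,hash)→10880, (C,merge)→11960, (D,nl_idx)→20360, (D,merge)→22600 …(+4); best=4680 via (C,hash)

4680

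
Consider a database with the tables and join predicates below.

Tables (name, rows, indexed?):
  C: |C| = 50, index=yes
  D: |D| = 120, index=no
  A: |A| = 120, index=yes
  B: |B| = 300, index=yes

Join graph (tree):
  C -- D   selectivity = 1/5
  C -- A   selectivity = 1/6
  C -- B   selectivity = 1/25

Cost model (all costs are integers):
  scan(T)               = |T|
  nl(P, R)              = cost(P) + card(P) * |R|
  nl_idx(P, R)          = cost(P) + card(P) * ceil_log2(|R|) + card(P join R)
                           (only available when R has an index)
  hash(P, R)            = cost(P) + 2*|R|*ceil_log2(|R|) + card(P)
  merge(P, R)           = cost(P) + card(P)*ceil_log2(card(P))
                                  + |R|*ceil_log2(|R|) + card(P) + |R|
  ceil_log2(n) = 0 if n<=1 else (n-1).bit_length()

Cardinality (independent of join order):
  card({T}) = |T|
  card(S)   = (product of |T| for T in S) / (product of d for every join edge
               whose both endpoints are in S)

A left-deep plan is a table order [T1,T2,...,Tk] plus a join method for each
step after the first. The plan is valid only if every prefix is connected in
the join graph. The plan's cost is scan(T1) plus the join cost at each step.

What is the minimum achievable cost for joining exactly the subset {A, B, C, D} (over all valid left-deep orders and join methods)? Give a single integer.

17060

Selinger DP over subsets of {A,B,C,D}:
  {C}: scan cost=50, card=50
  {D}: scan cost=120, card=120
  {A}: scan cost=120, card=120
  {B}: scan cost=300, card=300
  {CD}: card=1200; try (C,hash)→840, (D,merge)→1360, (C,merge)→1430, (D,hash)→1780, (C,nl_idx)→2040, (D,nl)→6050 …(+1); best=840 via (C,hash)
  {AC}: card=1000; try (C,hash)→840, (A,merge)→1360, (A,nl_idx)→1400, (C,merge)→1430, (A,hash)→1780, (C,nl_idx)→1840 …(+2); best=840 via (C,hash)
  {BC}: card=600; try (B,nl_idx)→1100, (C,hash)→1200, (C,nl_idx)→2700, (B,merge)→3400, (C,merge)→3650, (B,hash)→5500 …(+2); best=1100 via (B,nl_idx)
  {ACD}: card=24000; try (D,hash)→3520, (A,hash)→3720, (D,merge)→12800, (A,merge)→16200, (A,nl_idx)→33240, (D,nl)→120840 …(+1); best=3520 via (D,hash)
  {BCD}: card=14400; try (D,hash)→3380, (B,hash)→7440, (D,merge)→8660, (B,merge)→18240, (B,nl_idx)→26040, (D,nl)→73100 …(+1); best=3380 via (D,hash)
  {ABC}: card=12000; try (A,hash)→3380, (B,hash)→7240, (A,merge)→8660, (B,merge)→14840, (A,nl_idx)→17300, (B,nl_idx)→21840 …(+2); best=3380 via (A,hash)
  {ABCD}: card=288000; try (D,hash)→17060, (A,hash)→19460, (B,hash)→32920, (D,merge)→184340, (A,merge)→220340, (B,merge)→390520 …(+5); best=17060 via (D,hash)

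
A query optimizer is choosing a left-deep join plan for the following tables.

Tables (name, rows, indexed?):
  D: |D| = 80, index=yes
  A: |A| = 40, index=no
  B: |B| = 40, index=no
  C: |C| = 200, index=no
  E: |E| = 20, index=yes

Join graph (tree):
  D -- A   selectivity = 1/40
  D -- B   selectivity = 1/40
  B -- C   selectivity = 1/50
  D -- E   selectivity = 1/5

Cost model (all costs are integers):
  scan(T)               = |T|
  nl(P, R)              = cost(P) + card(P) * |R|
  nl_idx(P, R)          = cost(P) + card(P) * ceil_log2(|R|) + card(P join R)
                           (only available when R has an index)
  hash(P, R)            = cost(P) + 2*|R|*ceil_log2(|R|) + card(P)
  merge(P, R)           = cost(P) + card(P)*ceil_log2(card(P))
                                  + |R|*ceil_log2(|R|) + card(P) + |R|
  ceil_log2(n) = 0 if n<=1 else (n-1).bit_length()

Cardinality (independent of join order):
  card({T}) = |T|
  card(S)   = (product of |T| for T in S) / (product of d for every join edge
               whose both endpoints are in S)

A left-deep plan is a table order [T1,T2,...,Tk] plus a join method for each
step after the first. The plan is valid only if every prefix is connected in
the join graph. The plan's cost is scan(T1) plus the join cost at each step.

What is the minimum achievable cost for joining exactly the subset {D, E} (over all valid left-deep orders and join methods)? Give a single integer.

Selinger DP over subsets of {D,E}:
  {D}: scan cost=80, card=80
  {E}: scan cost=20, card=20
  {DE}: card=320; try (E,hash)→360, (D,nl_idx)→480, (D,merge)→780, (E,nl_idx)→800, (E,merge)→840, (D,hash)→1160 …(+2); best=360 via (E,hash)

360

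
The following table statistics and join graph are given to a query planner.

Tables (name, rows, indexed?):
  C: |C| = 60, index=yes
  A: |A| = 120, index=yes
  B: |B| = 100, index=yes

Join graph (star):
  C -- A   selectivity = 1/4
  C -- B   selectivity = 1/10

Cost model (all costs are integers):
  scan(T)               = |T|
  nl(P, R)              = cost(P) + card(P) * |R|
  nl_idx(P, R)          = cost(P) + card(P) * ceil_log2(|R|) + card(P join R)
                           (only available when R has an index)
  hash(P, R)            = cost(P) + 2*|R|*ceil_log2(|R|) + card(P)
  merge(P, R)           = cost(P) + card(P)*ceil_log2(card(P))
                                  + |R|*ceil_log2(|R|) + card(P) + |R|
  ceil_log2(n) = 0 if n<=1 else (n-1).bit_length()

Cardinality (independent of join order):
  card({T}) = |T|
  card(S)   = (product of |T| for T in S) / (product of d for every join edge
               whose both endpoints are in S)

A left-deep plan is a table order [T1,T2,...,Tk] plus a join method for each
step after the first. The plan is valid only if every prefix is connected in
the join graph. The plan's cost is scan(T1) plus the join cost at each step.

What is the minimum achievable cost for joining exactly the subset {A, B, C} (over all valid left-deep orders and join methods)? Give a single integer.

Selinger DP over subsets of {A,B,C}:
  {C}: scan cost=60, card=60
  {A}: scan cost=120, card=120
  {B}: scan cost=100, card=100
  {AC}: card=1800; try (C,hash)→960, (A,merge)→1440, (C,merge)→1500, (A,hash)→1800, (A,nl_idx)→2280, (C,nl_idx)→2640 …(+2); best=960 via (C,hash)
  {BC}: card=600; try (C,hash)→920, (B,nl_idx)→1080, (B,merge)→1280, (C,nl_idx)→1300, (C,merge)→1320, (B,hash)→1520 …(+2); best=920 via (C,hash)
  {ABC}: card=18000; try (A,hash)→3200, (B,hash)→4160, (A,merge)→8480, (A,nl_idx)→23120, (B,merge)→23360, (B,nl_idx)→31560 …(+2); best=3200 via (A,hash)

3200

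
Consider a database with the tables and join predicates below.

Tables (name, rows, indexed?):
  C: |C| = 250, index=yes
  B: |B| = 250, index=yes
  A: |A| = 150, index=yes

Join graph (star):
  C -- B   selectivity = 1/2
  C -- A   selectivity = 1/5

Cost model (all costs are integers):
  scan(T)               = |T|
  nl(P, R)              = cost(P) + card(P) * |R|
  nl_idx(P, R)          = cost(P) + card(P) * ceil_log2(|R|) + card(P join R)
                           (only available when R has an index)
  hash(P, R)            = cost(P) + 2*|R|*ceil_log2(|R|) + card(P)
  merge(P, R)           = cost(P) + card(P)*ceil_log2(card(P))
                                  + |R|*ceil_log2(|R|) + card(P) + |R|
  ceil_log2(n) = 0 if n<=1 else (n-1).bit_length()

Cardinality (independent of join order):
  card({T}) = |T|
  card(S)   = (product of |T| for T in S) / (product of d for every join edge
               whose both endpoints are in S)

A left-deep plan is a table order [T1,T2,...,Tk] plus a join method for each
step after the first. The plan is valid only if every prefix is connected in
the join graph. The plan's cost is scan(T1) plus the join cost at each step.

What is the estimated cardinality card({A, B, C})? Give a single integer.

Tables in S: A(150), B(250), C(250)
Edges inside S: C-B(d=2), C-A(d=5)
numerator = 150 * 250 * 250 = 9375000
denominator = 2 * 5 = 10
card(S) = 9375000 / 10 = 937500

937500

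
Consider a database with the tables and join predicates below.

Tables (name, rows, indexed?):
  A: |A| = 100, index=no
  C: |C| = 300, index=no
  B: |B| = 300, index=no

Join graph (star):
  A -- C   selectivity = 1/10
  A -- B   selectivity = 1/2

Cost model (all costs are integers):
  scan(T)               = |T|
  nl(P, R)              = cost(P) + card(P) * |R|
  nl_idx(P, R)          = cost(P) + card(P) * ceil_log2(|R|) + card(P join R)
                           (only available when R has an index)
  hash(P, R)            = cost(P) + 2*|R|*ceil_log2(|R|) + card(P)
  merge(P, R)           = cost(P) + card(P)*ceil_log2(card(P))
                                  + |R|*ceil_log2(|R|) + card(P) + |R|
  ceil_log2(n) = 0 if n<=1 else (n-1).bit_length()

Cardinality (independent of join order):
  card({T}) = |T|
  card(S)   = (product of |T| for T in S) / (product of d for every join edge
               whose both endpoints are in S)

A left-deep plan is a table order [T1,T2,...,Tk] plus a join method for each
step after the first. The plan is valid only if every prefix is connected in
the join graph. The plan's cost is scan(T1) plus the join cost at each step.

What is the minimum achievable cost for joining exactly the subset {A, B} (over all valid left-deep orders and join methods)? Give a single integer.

2000

Selinger DP over subsets of {A,B}:
  {A}: scan cost=100, card=100
  {B}: scan cost=300, card=300
  {AB}: card=15000; try (A,hash)→2000, (B,merge)→3900, (A,merge)→4100, (B,hash)→5600, (B,nl)→30100, (A,nl)→30300; best=2000 via (A,hash)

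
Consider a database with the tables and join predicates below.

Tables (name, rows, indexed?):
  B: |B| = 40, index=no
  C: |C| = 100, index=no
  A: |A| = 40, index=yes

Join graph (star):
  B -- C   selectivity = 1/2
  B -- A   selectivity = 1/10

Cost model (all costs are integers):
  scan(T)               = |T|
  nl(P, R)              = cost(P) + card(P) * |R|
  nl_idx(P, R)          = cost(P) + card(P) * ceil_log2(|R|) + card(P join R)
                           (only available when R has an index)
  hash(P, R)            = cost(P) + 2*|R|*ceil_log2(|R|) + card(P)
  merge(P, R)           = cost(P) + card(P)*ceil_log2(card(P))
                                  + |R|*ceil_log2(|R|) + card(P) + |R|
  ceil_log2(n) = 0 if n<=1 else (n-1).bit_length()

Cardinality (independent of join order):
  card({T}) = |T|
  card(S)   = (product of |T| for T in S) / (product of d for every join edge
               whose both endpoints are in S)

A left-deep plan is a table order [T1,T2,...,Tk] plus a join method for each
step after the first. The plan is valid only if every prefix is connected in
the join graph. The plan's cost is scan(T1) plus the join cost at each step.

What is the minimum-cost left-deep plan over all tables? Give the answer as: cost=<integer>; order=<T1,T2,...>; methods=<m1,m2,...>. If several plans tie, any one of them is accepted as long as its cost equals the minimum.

cost=2000; order=B,A,C; methods=nl_idx,hash

Selinger DP (subsets sized 1..n):
  {B}: scan cost=40, card=40
  {C}: scan cost=100, card=100
  {A}: scan cost=40, card=40
  {BC}: card=2000; try (B,hash)→680, (C,merge)→1120, (B,merge)→1180, (C,hash)→1480, (C,nl)→4040, (B,nl)→4100; best=680 via (B,hash)
  {AB}: card=160; try (A,nl_idx)→440, (B,hash)→560, (A,hash)→560, (B,merge)→600, (A,merge)→600, (B,nl)→1640 …(+1); best=440 via (A,nl_idx)
  {ABC}: card=8000; try (C,hash)→2000, (C,merge)→2680, (A,hash)→3160, (C,nl)→16440, (A,nl_idx)→20680, (A,merge)→24960 …(+1); best=2000 via (C,hash)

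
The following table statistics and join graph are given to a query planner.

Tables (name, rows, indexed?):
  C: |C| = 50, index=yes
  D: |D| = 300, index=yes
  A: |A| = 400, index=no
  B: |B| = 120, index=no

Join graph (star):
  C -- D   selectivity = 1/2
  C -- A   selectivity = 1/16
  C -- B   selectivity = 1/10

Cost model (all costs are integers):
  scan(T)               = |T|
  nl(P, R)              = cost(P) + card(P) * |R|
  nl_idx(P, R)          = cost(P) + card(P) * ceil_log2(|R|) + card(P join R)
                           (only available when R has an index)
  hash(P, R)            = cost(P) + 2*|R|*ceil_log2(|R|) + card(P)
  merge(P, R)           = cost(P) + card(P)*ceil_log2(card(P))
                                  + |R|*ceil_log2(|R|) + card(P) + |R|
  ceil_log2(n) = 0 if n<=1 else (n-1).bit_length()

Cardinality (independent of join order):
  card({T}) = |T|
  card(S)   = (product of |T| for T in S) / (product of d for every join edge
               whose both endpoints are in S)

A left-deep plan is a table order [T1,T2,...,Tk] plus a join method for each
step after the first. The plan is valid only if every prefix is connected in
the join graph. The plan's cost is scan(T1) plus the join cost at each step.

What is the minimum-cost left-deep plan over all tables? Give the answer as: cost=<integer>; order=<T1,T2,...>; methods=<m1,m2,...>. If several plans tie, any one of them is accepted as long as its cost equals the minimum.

Selinger DP (subsets sized 1..n):
  {C}: scan cost=50, card=50
  {D}: scan cost=300, card=300
  {A}: scan cost=400, card=400
  {B}: scan cost=120, card=120
  {CD}: card=7500; try (C,hash)→1200, (D,merge)→3400, (C,merge)→3650, (D,hash)→5500, (D,nl_idx)→8000, (C,nl_idx)→9600 …(+2); best=1200 via (C,hash)
  {AC}: card=1250; try (C,hash)→1400, (C,nl_idx)→4050, (A,merge)→4400, (C,merge)→4750, (A,hash)→7300, (A,nl)→20050 …(+1); best=1400 via (C,hash)
  {BC}: card=600; try (C,hash)→840, (B,merge)→1360, (C,merge)→1430, (C,nl_idx)→1440, (B,hash)→1780, (B,nl)→6050 …(+1); best=840 via (C,hash)
  {ACD}: card=187500; try (D,hash)→8050, (A,hash)→15900, (D,merge)→19400, (A,merge)→110200, (D,nl_idx)→200150, (D,nl)→376400 …(+1); best=8050 via (D,hash)
  {BCD}: card=90000; try (D,hash)→6840, (B,hash)→10380, (D,merge)→10440, (D,nl_idx)→96240, (B,merge)→107160, (D,nl)→180840 …(+1); best=6840 via (D,hash)
  {ABC}: card=15000; try (B,hash)→4330, (A,hash)→8640, (A,merge)→11440, (B,merge)→17360, (B,nl)→151400, (A,nl)→240840; best=4330 via (B,hash)
  {ABCD}: card=2250000; try (D,hash)→24730, (A,hash)→104040, (B,hash)→197230, (D,merge)→232330, (A,merge)→1630840, (D,nl_idx)→2389330 …(+4); best=24730 via (D,hash)

cost=24730; order=A,C,B,D; methods=hash,hash,hash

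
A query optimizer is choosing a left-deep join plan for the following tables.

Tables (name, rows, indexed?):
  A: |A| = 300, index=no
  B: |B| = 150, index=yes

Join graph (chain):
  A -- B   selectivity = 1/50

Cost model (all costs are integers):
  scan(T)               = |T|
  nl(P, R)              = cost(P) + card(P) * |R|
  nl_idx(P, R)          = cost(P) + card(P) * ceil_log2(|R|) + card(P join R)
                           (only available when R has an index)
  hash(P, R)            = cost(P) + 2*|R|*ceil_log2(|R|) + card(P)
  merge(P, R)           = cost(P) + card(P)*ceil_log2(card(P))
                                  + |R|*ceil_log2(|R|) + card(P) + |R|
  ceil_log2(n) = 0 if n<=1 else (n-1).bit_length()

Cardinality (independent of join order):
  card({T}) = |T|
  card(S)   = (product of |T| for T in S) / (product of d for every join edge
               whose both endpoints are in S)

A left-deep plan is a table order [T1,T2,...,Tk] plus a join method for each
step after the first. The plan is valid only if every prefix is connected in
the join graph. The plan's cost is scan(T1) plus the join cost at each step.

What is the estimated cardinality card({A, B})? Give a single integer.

Tables in S: A(300), B(150)
Edges inside S: A-B(d=50)
numerator = 300 * 150 = 45000
denominator = 50 = 50
card(S) = 45000 / 50 = 900

900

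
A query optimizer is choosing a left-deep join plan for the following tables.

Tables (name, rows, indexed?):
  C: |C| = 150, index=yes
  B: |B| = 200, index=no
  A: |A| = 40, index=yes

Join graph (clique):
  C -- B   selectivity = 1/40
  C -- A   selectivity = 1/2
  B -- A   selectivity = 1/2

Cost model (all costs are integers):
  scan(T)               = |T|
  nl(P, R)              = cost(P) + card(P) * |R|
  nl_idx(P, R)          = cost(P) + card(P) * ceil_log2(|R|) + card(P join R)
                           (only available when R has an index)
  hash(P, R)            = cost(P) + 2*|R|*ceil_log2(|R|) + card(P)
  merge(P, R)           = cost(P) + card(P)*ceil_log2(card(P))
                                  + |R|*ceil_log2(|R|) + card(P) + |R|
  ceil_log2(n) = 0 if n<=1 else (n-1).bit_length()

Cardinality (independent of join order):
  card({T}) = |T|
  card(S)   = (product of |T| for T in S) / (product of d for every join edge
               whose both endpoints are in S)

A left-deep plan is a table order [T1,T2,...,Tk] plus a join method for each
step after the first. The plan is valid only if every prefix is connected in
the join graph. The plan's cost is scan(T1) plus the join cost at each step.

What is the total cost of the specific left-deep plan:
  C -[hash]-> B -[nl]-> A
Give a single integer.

33500

step 1: scan C: cost=150, card=150
step 2: join B via hash
    card(P join B) = 150*200/(40) = 750
    cost = 150 + 2*200*8 + 150 = 3500
step 3: join A via nl
    card(P join A) = 750*40/(2*2) = 7500
    cost = 3500 + 750*40 = 33500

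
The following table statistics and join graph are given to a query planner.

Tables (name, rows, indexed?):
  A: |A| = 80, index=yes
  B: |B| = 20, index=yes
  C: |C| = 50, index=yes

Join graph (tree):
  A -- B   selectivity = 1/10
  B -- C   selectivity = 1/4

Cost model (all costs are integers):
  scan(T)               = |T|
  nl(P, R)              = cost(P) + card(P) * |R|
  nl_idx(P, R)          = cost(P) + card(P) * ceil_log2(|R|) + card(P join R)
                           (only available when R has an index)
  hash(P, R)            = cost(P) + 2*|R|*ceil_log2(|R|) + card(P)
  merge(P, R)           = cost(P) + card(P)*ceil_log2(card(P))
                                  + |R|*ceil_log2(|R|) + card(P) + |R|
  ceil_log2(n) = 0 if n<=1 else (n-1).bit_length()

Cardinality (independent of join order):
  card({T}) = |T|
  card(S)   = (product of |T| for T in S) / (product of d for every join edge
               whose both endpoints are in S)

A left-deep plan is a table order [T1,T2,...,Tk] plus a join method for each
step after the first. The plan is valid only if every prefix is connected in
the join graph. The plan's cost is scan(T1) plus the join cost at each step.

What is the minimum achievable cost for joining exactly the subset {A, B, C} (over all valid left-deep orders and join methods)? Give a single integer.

1080

Selinger DP over subsets of {A,B,C}:
  {A}: scan cost=80, card=80
  {B}: scan cost=20, card=20
  {C}: scan cost=50, card=50
  {AB}: card=160; try (A,nl_idx)→320, (B,hash)→360, (B,nl_idx)→640, (A,merge)→780, (B,merge)→840, (A,hash)→1160 …(+2); best=320 via (A,nl_idx)
  {BC}: card=250; try (B,hash)→300, (C,nl_idx)→390, (C,merge)→490, (B,merge)→520, (B,nl_idx)→550, (C,hash)→640 …(+2); best=300 via (B,hash)
  {ABC}: card=2000; try (C,hash)→1080, (A,hash)→1670, (C,merge)→2110, (A,merge)→3190, (C,nl_idx)→3280, (A,nl_idx)→4050 …(+2); best=1080 via (C,hash)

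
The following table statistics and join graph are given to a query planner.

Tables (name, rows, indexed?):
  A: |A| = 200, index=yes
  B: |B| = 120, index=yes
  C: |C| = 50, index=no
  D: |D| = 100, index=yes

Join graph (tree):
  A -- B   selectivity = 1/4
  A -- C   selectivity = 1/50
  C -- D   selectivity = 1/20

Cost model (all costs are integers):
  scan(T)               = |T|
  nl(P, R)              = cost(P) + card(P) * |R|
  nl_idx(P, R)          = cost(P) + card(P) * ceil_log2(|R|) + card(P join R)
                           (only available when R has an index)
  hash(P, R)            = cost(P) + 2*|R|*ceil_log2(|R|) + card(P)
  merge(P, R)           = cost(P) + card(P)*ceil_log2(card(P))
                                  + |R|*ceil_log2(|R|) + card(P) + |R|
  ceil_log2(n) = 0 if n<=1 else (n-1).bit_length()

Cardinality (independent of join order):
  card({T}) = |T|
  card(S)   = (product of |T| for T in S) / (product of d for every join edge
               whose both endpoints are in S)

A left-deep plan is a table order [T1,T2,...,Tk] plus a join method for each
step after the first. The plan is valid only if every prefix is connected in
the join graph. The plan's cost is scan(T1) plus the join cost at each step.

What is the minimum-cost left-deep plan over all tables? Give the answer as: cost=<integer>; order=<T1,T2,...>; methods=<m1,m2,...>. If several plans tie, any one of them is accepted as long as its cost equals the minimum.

cost=4930; order=C,A,D,B; methods=nl_idx,hash,hash

Selinger DP (subsets sized 1..n):
  {A}: scan cost=200, card=200
  {B}: scan cost=120, card=120
  {C}: scan cost=50, card=50
  {D}: scan cost=100, card=100
  {AB}: card=6000; try (B,hash)→2080, (A,merge)→2880, (B,merge)→2960, (A,hash)→3440, (A,nl_idx)→7080, (B,nl_idx)→7600 …(+2); best=2080 via (B,hash)
  {AC}: card=200; try (A,nl_idx)→650, (C,hash)→1000, (A,merge)→2200, (C,merge)→2350, (A,hash)→3300, (A,nl)→10050 …(+1); best=650 via (A,nl_idx)
  {CD}: card=250; try (D,nl_idx)→650, (C,hash)→800, (D,merge)→1200, (C,merge)→1250, (D,hash)→1500, (D,nl)→5050 …(+1); best=650 via (D,nl_idx)
  {ABC}: card=6000; try (B,hash)→2530, (B,merge)→3410, (B,nl_idx)→8050, (C,hash)→8680, (B,nl)→24650, (C,merge)→86430 …(+1); best=2530 via (B,hash)
  {ACD}: card=1000; try (D,hash)→2250, (D,nl_idx)→3050, (D,merge)→3250, (A,nl_idx)→3650, (A,hash)→4100, (A,merge)→4700 …(+2); best=2250 via (D,hash)
  {ABCD}: card=30000; try (B,hash)→4930, (D,hash)→9930, (B,merge)→14210, (B,nl_idx)→39250, (D,nl_idx)→74530, (D,merge)→87330 …(+2); best=4930 via (B,hash)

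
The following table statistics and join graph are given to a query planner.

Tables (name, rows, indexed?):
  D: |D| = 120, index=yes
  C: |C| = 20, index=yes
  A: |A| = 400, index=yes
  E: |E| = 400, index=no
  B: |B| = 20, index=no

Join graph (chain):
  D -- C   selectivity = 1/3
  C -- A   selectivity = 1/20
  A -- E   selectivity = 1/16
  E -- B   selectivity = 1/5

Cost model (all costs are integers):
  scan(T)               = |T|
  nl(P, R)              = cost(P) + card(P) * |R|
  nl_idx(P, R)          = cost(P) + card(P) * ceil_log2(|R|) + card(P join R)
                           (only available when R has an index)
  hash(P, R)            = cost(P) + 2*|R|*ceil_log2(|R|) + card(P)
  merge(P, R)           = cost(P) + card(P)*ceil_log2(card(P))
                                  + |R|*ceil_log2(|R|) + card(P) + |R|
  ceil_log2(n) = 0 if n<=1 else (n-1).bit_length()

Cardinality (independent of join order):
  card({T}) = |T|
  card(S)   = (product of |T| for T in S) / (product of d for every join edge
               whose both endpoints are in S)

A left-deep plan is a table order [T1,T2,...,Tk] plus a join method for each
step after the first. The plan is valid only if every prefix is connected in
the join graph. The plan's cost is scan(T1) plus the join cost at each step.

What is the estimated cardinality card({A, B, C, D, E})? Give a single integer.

Tables in S: A(400), B(20), C(20), D(120), E(400)
Edges inside S: D-C(d=3), C-A(d=20), A-E(d=16), E-B(d=5)
numerator = 400 * 20 * 20 * 120 * 400 = 7680000000
denominator = 3 * 20 * 16 * 5 = 4800
card(S) = 7680000000 / 4800 = 1600000

1600000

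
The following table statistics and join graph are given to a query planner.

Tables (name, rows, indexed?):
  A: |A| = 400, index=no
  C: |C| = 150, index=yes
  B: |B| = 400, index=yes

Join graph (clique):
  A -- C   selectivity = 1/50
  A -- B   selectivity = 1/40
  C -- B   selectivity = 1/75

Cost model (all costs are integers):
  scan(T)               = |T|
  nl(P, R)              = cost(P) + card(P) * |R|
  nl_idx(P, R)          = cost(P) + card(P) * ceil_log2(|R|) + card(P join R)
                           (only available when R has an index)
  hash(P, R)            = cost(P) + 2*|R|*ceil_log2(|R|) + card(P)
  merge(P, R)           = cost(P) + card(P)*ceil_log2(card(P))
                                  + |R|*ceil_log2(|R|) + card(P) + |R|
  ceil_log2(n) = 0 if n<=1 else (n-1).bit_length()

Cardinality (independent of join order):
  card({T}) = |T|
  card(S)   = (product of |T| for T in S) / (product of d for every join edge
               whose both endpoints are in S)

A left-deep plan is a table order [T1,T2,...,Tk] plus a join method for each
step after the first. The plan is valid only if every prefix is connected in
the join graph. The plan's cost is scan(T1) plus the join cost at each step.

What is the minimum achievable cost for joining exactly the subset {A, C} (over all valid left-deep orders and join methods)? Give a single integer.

3200

Selinger DP over subsets of {A,C}:
  {A}: scan cost=400, card=400
  {C}: scan cost=150, card=150
  {AC}: card=1200; try (C,hash)→3200, (C,nl_idx)→4800, (A,merge)→5500, (C,merge)→5750, (A,hash)→7500, (A,nl)→60150 …(+1); best=3200 via (C,hash)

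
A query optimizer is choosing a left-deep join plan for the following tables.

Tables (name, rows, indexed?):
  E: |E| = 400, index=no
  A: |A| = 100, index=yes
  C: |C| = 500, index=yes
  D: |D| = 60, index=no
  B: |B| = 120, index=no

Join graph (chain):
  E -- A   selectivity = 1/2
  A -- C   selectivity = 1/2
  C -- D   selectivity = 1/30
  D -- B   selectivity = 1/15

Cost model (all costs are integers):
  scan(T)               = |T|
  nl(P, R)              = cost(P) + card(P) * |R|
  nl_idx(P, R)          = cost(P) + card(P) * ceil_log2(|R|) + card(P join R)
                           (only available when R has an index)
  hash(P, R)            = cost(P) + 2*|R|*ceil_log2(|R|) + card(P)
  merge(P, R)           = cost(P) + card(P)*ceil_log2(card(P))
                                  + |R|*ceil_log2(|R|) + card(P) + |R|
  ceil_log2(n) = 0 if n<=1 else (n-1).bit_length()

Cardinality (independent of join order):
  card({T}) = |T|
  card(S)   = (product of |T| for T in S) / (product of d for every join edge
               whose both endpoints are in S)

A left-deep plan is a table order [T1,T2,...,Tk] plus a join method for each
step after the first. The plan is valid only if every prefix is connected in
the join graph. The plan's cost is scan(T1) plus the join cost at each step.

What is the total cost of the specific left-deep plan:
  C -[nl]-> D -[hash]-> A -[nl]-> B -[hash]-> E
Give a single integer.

6440100

step 1: scan C: cost=500, card=500
step 2: join D via nl
    card(P join D) = 500*60/(30) = 1000
    cost = 500 + 500*60 = 30500
step 3: join A via hash
    card(P join A) = 1000*100/(2) = 50000
    cost = 30500 + 2*100*7 + 1000 = 32900
step 4: join B via nl
    card(P join B) = 50000*120/(15) = 400000
    cost = 32900 + 50000*120 = 6032900
step 5: join E via hash
    card(P join E) = 400000*400/(2) = 80000000
    cost = 6032900 + 2*400*9 + 400000 = 6440100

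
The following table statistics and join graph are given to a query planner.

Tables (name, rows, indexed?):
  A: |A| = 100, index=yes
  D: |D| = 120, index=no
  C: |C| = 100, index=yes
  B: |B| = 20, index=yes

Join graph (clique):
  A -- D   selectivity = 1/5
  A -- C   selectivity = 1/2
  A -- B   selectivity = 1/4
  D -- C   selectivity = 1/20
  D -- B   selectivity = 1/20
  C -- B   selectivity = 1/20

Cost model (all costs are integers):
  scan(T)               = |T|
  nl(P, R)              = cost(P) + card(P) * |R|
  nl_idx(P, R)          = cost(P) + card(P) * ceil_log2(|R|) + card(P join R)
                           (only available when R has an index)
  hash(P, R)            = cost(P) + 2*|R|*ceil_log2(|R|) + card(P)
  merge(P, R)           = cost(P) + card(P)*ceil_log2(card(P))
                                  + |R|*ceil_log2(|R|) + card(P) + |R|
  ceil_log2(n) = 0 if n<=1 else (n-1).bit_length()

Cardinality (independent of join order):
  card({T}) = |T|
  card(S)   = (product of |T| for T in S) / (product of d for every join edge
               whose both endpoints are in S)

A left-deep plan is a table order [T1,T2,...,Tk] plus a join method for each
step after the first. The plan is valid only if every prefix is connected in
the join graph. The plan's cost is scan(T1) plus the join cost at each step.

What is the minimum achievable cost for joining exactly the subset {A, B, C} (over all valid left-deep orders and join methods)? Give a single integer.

1760

Selinger DP over subsets of {A,B,C}:
  {A}: scan cost=100, card=100
  {C}: scan cost=100, card=100
  {B}: scan cost=20, card=20
  {AC}: card=5000; try (C,hash)→1600, (A,hash)→1600, (C,merge)→1700, (A,merge)→1700, (C,nl_idx)→5800, (A,nl_idx)→5800 …(+2); best=1600 via (C,hash)
  {AB}: card=500; try (B,hash)→400, (A,nl_idx)→660, (A,merge)→940, (B,merge)→1020, (B,nl_idx)→1100, (A,hash)→1440 …(+2); best=400 via (B,hash)
  {BC}: card=100; try (C,nl_idx)→260, (B,hash)→400, (B,nl_idx)→700, (C,merge)→940, (B,merge)→1020, (C,hash)→1440 …(+2); best=260 via (C,nl_idx)
  {ABC}: card=1250; try (A,hash)→1760, (A,merge)→1860, (A,nl_idx)→2210, (C,hash)→2300, (C,nl_idx)→5150, (C,merge)→6200 …(+6); best=1760 via (A,hash)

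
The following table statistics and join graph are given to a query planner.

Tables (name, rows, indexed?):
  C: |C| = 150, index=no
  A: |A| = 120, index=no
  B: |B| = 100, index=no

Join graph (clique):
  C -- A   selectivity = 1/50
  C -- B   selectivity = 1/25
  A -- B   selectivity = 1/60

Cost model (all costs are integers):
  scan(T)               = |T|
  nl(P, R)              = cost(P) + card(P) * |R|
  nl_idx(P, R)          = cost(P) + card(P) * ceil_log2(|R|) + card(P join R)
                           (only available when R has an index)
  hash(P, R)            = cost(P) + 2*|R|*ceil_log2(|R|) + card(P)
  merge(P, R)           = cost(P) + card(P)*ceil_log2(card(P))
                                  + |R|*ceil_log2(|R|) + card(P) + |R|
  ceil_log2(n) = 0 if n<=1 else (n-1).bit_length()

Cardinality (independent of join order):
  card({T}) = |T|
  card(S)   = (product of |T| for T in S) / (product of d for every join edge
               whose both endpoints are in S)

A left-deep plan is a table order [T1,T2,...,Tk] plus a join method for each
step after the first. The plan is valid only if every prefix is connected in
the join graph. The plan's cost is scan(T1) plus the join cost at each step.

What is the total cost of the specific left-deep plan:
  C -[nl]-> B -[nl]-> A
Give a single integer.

step 1: scan C: cost=150, card=150
step 2: join B via nl
    card(P join B) = 150*100/(25) = 600
    cost = 150 + 150*100 = 15150
step 3: join A via nl
    card(P join A) = 600*120/(50*60) = 24
    cost = 15150 + 600*120 = 87150

87150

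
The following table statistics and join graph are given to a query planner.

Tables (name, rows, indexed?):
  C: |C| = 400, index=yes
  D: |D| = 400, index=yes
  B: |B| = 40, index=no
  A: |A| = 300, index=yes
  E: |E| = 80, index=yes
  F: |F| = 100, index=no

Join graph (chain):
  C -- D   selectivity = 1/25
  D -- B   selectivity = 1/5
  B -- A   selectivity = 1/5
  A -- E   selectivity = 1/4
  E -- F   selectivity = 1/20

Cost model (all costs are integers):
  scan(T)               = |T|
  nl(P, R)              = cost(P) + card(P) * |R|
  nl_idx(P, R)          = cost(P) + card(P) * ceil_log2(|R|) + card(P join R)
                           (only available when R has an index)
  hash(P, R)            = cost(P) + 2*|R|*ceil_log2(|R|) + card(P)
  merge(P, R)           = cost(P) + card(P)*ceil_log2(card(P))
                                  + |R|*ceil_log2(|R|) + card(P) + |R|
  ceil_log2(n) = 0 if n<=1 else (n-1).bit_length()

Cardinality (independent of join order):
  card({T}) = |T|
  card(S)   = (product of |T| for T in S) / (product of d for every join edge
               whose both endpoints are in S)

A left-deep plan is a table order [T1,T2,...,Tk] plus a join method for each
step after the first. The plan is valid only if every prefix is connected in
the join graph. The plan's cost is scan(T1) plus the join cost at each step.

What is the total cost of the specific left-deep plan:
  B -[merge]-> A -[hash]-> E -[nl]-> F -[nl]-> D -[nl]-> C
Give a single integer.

step 1: scan B: cost=40, card=40
step 2: join A via merge
    card(P join A) = 40*300/(5) = 2400
    cost = 40 + 40*6 + 300*9 + 40 + 300 = 3320
step 3: join E via hash
    card(P join E) = 2400*80/(4) = 48000
    cost = 3320 + 2*80*7 + 2400 = 6840
step 4: join F via nl
    card(P join F) = 48000*100/(20) = 240000
    cost = 6840 + 48000*100 = 4806840
step 5: join D via nl
    card(P join D) = 240000*400/(5) = 19200000
    cost = 4806840 + 240000*400 = 100806840
step 6: join C via nl
    card(P join C) = 19200000*400/(25) = 307200000
    cost = 100806840 + 19200000*400 = 7780806840

7780806840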